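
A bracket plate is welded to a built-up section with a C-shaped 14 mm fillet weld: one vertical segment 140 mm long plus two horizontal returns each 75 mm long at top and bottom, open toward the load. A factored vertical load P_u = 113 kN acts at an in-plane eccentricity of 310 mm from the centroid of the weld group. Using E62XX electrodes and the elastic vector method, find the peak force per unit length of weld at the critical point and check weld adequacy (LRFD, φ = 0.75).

E62XX → F_EXX = 620 MPa.
Total weld length L_w = 290 mm. Treat welds as unit-width lines.
Centroid: x̄ = 2×75×37.5 / 290 = 19.4 mm from the vertical weld.
Polar moment about centroid: J = I_x + I_y = [140³/12 + 2×75×70²] + [140×19.4² + 2(75³/12 + 75×18.1²)] = 1136000 mm³.
Direct shear f_v = P/L_w = 113×10³ / 290 = 389.7 N/mm (vertical).
Torsion M = P·e = 113×10³ × 310 = 35030000 N·mm.
Critical point at (x, y) = (55.6, 70) from centroid. f_tx = M·y/J = 2159 N/mm; f_ty = M·x/J = 1715 N/mm.
Resultant f_max = √[f_tx² + (f_v + f_ty)²] = √[2159² + (389.7 + 1715)²] = 3015 N/mm.
Capacity per unit length: φr_n = 0.75 × 0.6 × 620 × (0.707 × 14) = 2762 N/mm.
3015 > 2762 → NOT adequate.

f_max ≈ 3010 N/mm; NOT adequate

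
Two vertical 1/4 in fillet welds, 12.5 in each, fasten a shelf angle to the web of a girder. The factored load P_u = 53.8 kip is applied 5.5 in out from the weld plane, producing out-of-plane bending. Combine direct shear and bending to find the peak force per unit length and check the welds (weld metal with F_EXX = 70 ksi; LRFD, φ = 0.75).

f_max ≈ 6.08 kip/in; NOT adequate

L_w = 2 × 12.5 = 25 in; section modulus (unit throat) S = 2 × L²/6 = 52.08 in².
Direct shear f_v = P/L_w = 53.8/25 = 2.152 kip/in.
Moment M = P × e = 53.8 × 5.5 = 295.9 kip·in; bending f_b = M/S = 5.681 kip/in.
f_max = √(f_v² + f_b²) = √(2.152² + 5.681²) = 6.075 kip/in.
φr_n = 0.75 × 0.6 × 70 × (0.707 × 0.25) = 5.568 kip/in → NOT adequate.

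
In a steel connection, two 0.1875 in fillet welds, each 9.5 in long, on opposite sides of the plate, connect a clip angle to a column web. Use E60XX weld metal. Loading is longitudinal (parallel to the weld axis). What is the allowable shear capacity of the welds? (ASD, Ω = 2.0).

E60XX → F_EXX = 60 ksi.
Effective throat t_e = 0.707 × 0.1875 = 0.1326 in.
Total length L = 19 in; A_we = 0.1326 × 19 = 2.519 in².
F_nw = 0.6 F_EXX = 0.6 × 60 = 36 ksi.
R_n = 36 × 2.519 = 90.67 kips; R_n/Ω = 90.67/2.0 = 45.34 kips.

R_n/Ω ≈ 45.3 kips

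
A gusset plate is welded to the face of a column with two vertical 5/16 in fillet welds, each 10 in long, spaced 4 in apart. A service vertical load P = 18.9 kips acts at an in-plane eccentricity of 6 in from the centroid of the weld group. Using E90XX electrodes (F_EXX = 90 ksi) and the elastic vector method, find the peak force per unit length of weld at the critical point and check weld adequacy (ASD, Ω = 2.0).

Total weld length L_w = 20 in. Treat welds as unit-width lines.
Polar moment about centroid: J = 2[d³/12 + d(b/2)²] = 2[10³/12 + 10×2²] = 246.7 in³.
Direct shear f_v = P/L_w = 18.9 / 20 = 0.945 kip/in (vertical).
Torsion M = P·e = 18.9 × 6 = 113.4 kip·in.
Critical point at (x, y) = (2, 5) from centroid. f_tx = M·y/J = 2.299 kip/in; f_ty = M·x/J = 0.9195 kip/in.
Resultant f_max = √[f_tx² + (f_v + f_ty)²] = √[2.299² + (0.945 + 0.9195)²] = 2.96 kip/in.
Capacity per unit length: r_n/Ω = (1/2.0) × 0.6 × 90 × (0.707 × 0.3125) = 5.965 kip/in.
2.96 ≤ 5.965 → adequate.

f_max ≈ 2.96 kip/in; adequate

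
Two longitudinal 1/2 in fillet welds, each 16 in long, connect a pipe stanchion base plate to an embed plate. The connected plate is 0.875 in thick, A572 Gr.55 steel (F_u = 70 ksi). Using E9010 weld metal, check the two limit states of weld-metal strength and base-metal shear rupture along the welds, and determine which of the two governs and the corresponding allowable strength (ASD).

E90XX → F_EXX = 90 ksi.
t_e = 0.707 × 0.5 = 0.3535 in; L = 32 in.
Weld metal: R_n/Ω = (1/2.0) × 0.6 × 90 × 0.3535 × 32 = 305.4 kip.
Base metal (shear rupture): R_n/Ω = (1/2.0) × 0.6 × 70 × 0.875 × 32 = 588 kip.
Governing: weld metal.

R_n/Ω ≈ 305 kip (weld metal governs)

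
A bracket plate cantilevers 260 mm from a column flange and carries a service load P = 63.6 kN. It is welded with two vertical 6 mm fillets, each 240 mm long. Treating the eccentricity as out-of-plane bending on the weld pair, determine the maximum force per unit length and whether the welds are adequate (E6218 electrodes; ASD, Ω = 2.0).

f_max ≈ 871 N/mm; NOT adequate

E62XX → F_EXX = 620 MPa.
L_w = 2 × 240 = 480 mm; section modulus (unit throat) S = 2 × L²/6 = 19200 mm².
Direct shear f_v = P/L_w = 63.6×10³/480 = 132.5 N/mm.
Moment M = P × e = 63.6×10³ × 260 = 16536000 N·mm; bending f_b = M/S = 861.2 N/mm.
f_max = √(f_v² + f_b²) = √(132.5² + 861.2²) = 871.4 N/mm.
r_n/Ω = (1/2.0) × 0.6 × 620 × (0.707 × 6) = 789 N/mm → NOT adequate.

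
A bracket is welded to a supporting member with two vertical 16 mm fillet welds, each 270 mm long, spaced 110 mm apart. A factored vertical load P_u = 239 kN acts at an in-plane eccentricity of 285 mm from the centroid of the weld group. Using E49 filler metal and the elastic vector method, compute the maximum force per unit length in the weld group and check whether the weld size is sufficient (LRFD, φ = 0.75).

E49XX → F_EXX = 490 MPa.
Total weld length L_w = 540 mm. Treat welds as unit-width lines.
Polar moment about centroid: J = 2[d³/12 + d(b/2)²] = 2[270³/12 + 270×55²] = 4914000 mm³.
Direct shear f_v = P/L_w = 239×10³ / 540 = 442.6 N/mm (vertical).
Torsion M = P·e = 239×10³ × 285 = 68115000 N·mm.
Critical point at (x, y) = (55, 135) from centroid. f_tx = M·y/J = 1871 N/mm; f_ty = M·x/J = 762.4 N/mm.
Resultant f_max = √[f_tx² + (f_v + f_ty)²] = √[1871² + (442.6 + 762.4)²] = 2226 N/mm.
Capacity per unit length: φr_n = 0.75 × 0.6 × 490 × (0.707 × 16) = 2494 N/mm.
2226 ≤ 2494 → adequate.

f_max ≈ 2230 N/mm; adequate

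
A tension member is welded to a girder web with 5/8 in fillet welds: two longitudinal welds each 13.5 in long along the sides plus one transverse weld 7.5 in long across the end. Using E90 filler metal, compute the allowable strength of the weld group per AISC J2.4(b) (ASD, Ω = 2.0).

R_n/Ω ≈ 412 kip

E90XX → F_EXX = 90 ksi.
t_e = 0.707 × 0.625 = 0.4419 in.
R_nwl = 0.6 × 90 × 0.4419 × 27 = 644.3 kip (longitudinal, 2 welds).
R_nwt = 0.6 × 90 × 0.4419 × 7.5 = 179 kip (transverse, base value).
(i) R_nwl + R_nwt = 823.2 kip; (ii) 0.85 R_nwl + 1.5 R_nwt = 816.1 kip.
R_n = max = 823.2 kip [governs: (i)]; R_n/Ω = 411.6 kip.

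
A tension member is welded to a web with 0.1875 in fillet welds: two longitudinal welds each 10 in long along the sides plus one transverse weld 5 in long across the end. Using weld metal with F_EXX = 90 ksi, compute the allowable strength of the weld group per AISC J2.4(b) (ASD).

t_e = 0.707 × 0.1875 = 0.1326 in.
R_nwl = 0.6 × 90 × 0.1326 × 20 = 143.2 kips (longitudinal, 2 welds).
R_nwt = 0.6 × 90 × 0.1326 × 5 = 35.79 kips (transverse, base value).
(i) R_nwl + R_nwt = 179 kips; (ii) 0.85 R_nwl + 1.5 R_nwt = 175.4 kips.
R_n = max = 179 kips [governs: (i)]; R_n/Ω = 89.48 kips.

R_n/Ω ≈ 89.5 kips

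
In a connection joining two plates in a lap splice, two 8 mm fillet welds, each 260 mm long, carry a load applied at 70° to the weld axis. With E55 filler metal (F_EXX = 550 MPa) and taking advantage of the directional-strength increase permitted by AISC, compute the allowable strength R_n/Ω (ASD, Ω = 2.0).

R_n/Ω ≈ 706 kN

t_e = 0.707 × 8 = 5.656 mm; A_we = 5.656 × 520 = 2941 mm².
Directional factor: 1.0 + 0.5 sin^1.5(70°) = 1.455.
F_nw = 0.6 × 550 × 1.455 = 480.3 MPa.
R_n/Ω = (480.3 × 2941) / 2.0 × 10⁻³ = 706.3 kN.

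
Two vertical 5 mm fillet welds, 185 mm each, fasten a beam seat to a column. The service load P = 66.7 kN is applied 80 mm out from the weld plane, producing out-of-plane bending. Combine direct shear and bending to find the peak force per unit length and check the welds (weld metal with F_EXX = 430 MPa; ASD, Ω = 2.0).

L_w = 2 × 185 = 370 mm; section modulus (unit throat) S = 2 × L²/6 = 11410 mm².
Direct shear f_v = P/L_w = 66.7×10³/370 = 180.3 N/mm.
Moment M = P × e = 66.7×10³ × 80 = 5336000 N·mm; bending f_b = M/S = 467.7 N/mm.
f_max = √(f_v² + f_b²) = √(180.3² + 467.7²) = 501.3 N/mm.
r_n/Ω = (1/2.0) × 0.6 × 430 × (0.707 × 5) = 456 N/mm → NOT adequate.

f_max ≈ 501 N/mm; NOT adequate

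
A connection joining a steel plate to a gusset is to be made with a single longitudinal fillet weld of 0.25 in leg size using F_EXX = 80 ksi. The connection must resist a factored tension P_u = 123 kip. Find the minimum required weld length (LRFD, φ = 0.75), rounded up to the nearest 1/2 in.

Throat t_e = 0.707 × 0.25 = 0.1767 in.
φr_n = 0.75 × 0.6 × 80 × 0.1767 = 6.363 kip/in.
L_req = P_u / φr_n = 123 / 6.363 = 19.33 in total.
Round up → use L = 19.5 in.

L = 19.5 in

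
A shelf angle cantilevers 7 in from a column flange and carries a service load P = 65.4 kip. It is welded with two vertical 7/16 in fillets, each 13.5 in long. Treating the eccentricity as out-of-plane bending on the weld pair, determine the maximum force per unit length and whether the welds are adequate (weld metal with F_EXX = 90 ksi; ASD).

L_w = 2 × 13.5 = 27 in; section modulus (unit throat) S = 2 × L²/6 = 60.75 in².
Direct shear f_v = P/L_w = 65.4/27 = 2.422 kip/in.
Moment M = P × e = 65.4 × 7 = 457.8 kip·in; bending f_b = M/S = 7.536 kip/in.
f_max = √(f_v² + f_b²) = √(2.422² + 7.536²) = 7.916 kip/in.
r_n/Ω = (1/2.0) × 0.6 × 90 × (0.707 × 0.4375) = 8.351 kip/in → adequate.

f_max ≈ 7.92 kip/in; adequate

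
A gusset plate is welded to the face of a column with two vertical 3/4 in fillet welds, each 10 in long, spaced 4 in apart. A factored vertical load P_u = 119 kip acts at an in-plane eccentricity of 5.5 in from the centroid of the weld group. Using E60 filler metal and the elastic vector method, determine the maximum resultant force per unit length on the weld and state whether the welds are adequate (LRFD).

E60XX → F_EXX = 60 ksi.
Total weld length L_w = 20 in. Treat welds as unit-width lines.
Polar moment about centroid: J = 2[d³/12 + d(b/2)²] = 2[10³/12 + 10×2²] = 246.7 in³.
Direct shear f_v = P/L_w = 119 / 20 = 5.95 kip/in (vertical).
Torsion M = P·e = 119 × 5.5 = 654.5 kip·in.
Critical point at (x, y) = (2, 5) from centroid. f_tx = M·y/J = 13.27 kip/in; f_ty = M·x/J = 5.307 kip/in.
Resultant f_max = √[f_tx² + (f_v + f_ty)²] = √[13.27² + (5.95 + 5.307)²] = 17.4 kip/in.
Capacity per unit length: φr_n = 0.75 × 0.6 × 60 × (0.707 × 0.75) = 14.32 kip/in.
17.4 > 14.32 → NOT adequate.

f_max ≈ 17.4 kip/in; NOT adequate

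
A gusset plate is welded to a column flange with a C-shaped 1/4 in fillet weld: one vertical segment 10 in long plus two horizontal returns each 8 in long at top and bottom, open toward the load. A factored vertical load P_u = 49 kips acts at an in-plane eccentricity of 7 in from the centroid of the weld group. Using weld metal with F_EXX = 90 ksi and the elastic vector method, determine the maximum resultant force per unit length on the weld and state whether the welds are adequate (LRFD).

Total weld length L_w = 26 in. Treat welds as unit-width lines.
Centroid: x̄ = 2×8×4 / 26 = 2.462 in from the vertical weld.
Polar moment about centroid: J = I_x + I_y = [10³/12 + 2×8×5²] + [10×2.462² + 2(8³/12 + 8×1.538²)] = 667.1 in³.
Direct shear f_v = P/L_w = 49 / 26 = 1.885 kip/in (vertical).
Torsion M = P·e = 49 × 7 = 343 kip·in.
Critical point at (x, y) = (5.538, 5) from centroid. f_tx = M·y/J = 2.571 kip/in; f_ty = M·x/J = 2.848 kip/in.
Resultant f_max = √[f_tx² + (f_v + f_ty)²] = √[2.571² + (1.885 + 2.848)²] = 5.385 kip/in.
Capacity per unit length: φr_n = 0.75 × 0.6 × 90 × (0.707 × 0.25) = 7.158 kip/in.
5.385 ≤ 7.158 → adequate.

f_max ≈ 5.39 kip/in; adequate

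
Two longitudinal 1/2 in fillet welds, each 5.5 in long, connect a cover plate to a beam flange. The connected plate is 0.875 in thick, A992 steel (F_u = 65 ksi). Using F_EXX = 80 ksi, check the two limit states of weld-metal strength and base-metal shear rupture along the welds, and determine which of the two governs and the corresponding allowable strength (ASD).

R_n/Ω ≈ 93.3 kip (weld metal governs)

t_e = 0.707 × 0.5 = 0.3535 in; L = 11 in.
Weld metal: R_n/Ω = (1/2.0) × 0.6 × 80 × 0.3535 × 11 = 93.32 kip.
Base metal (shear rupture): R_n/Ω = (1/2.0) × 0.6 × 65 × 0.875 × 11 = 187.7 kip.
Governing: weld metal.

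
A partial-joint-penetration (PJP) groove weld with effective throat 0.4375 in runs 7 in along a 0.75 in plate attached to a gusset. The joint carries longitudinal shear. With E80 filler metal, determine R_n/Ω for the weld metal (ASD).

R_n/Ω ≈ 73.5 kip

E80XX → F_EXX = 80 ksi.
Effective throat (given) t_e = 0.4375 in.
A_we = 0.4375 × 7 = 3.062 in².
F_nw = 0.6 F_EXX = 48 ksi.
R_n/Ω = (48 × 3.062) / 2.0 = 73.5 kip.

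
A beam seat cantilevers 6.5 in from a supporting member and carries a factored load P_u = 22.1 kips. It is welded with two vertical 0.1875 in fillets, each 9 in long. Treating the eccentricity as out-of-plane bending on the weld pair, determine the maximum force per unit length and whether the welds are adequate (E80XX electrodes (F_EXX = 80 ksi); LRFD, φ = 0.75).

f_max ≈ 5.46 kip/in; NOT adequate

L_w = 2 × 9 = 18 in; section modulus (unit throat) S = 2 × L²/6 = 27 in².
Direct shear f_v = P/L_w = 22.1/18 = 1.228 kip/in.
Moment M = P × e = 22.1 × 6.5 = 143.65 kip·in; bending f_b = M/S = 5.32 kip/in.
f_max = √(f_v² + f_b²) = √(1.228² + 5.32²) = 5.46 kip/in.
φr_n = 0.75 × 0.6 × 80 × (0.707 × 0.1875) = 4.772 kip/in → NOT adequate.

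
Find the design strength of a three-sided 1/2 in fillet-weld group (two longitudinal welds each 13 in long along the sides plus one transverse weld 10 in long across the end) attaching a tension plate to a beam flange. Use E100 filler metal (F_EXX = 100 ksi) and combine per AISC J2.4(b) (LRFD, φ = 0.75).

t_e = 0.707 × 0.5 = 0.3535 in.
R_nwl = 0.6 × 100 × 0.3535 × 26 = 551.5 kip (longitudinal, 2 welds).
R_nwt = 0.6 × 100 × 0.3535 × 10 = 212.1 kip (transverse, base value).
(i) R_nwl + R_nwt = 763.6 kip; (ii) 0.85 R_nwl + 1.5 R_nwt = 786.9 kip.
R_n = max = 786.9 kip [governs: (ii)]; φR_n = 590.2 kip.

φR_n ≈ 590 kip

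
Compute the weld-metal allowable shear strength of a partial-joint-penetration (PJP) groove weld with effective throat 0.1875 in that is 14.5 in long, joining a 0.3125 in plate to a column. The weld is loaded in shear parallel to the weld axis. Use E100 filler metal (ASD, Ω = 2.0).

R_n/Ω ≈ 81.6 kips

E100XX → F_EXX = 100 ksi.
Effective throat (given) t_e = 0.1875 in.
A_we = 0.1875 × 14.5 = 2.719 in².
F_nw = 0.6 F_EXX = 60 ksi.
R_n/Ω = (60 × 2.719) / 2.0 = 81.56 kips.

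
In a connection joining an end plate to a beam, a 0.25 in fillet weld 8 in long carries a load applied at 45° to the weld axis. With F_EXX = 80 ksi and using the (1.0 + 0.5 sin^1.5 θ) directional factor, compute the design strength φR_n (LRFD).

t_e = 0.707 × 0.25 = 0.1767 in; A_we = 0.1767 × 8 = 1.414 in².
Directional factor: 1.0 + 0.5 sin^1.5(45°) = 1.297.
F_nw = 0.6 × 80 × 1.297 = 62.27 ksi.
φR_n = 0.75 × 62.27 × 1.414 = 66.04 kips.

φR_n ≈ 66 kips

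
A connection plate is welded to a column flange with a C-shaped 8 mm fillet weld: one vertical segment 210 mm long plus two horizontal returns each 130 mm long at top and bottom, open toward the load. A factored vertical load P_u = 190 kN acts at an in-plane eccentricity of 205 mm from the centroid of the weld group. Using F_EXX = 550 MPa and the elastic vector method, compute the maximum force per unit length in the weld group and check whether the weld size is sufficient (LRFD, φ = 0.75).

Total weld length L_w = 470 mm. Treat welds as unit-width lines.
Centroid: x̄ = 2×130×65 / 470 = 35.96 mm from the vertical weld.
Polar moment about centroid: J = I_x + I_y = [210³/12 + 2×130×105²] + [210×35.96² + 2(130³/12 + 130×29.04²)] = 4495000 mm³.
Direct shear f_v = P/L_w = 190×10³ / 470 = 404.3 N/mm (vertical).
Torsion M = P·e = 190×10³ × 205 = 38950000 N·mm.
Critical point at (x, y) = (94.04, 105) from centroid. f_tx = M·y/J = 909.8 N/mm; f_ty = M·x/J = 814.9 N/mm.
Resultant f_max = √[f_tx² + (f_v + f_ty)²] = √[909.8² + (404.3 + 814.9)²] = 1521 N/mm.
Capacity per unit length: φr_n = 0.75 × 0.6 × 550 × (0.707 × 8) = 1400 N/mm.
1521 > 1400 → NOT adequate.

f_max ≈ 1520 N/mm; NOT adequate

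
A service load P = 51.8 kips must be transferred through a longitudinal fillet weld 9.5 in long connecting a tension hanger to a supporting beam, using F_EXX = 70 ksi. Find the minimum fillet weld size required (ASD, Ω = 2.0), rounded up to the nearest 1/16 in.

w = 3/8 in

Total weld length L = 9.5 in.
Required throat t_e = P × Ω / (0.6 F_EXX × L) = 51.8 × 2.0 / (0.6 × 70 × 9.5) = 0.2596 in.
Required leg w = t_e / 0.707 = 0.3673 in → use 3/8 in.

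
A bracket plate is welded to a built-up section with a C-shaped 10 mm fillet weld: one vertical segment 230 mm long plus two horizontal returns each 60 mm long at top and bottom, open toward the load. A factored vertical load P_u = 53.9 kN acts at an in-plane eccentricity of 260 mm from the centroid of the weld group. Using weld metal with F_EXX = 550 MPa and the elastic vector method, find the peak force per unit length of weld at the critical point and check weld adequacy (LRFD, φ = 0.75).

f_max ≈ 723 N/mm; adequate

Total weld length L_w = 350 mm. Treat welds as unit-width lines.
Centroid: x̄ = 2×60×30 / 350 = 10.29 mm from the vertical weld.
Polar moment about centroid: J = I_x + I_y = [230³/12 + 2×60×115²] + [230×10.29² + 2(60³/12 + 60×19.71²)] = 2708000 mm³.
Direct shear f_v = P/L_w = 53.9×10³ / 350 = 154 N/mm (vertical).
Torsion M = P·e = 53.9×10³ × 260 = 14014000 N·mm.
Critical point at (x, y) = (49.71, 115) from centroid. f_tx = M·y/J = 595.2 N/mm; f_ty = M·x/J = 257.3 N/mm.
Resultant f_max = √[f_tx² + (f_v + f_ty)²] = √[595.2² + (154 + 257.3)²] = 723.4 N/mm.
Capacity per unit length: φr_n = 0.75 × 0.6 × 550 × (0.707 × 10) = 1750 N/mm.
723.4 ≤ 1750 → adequate.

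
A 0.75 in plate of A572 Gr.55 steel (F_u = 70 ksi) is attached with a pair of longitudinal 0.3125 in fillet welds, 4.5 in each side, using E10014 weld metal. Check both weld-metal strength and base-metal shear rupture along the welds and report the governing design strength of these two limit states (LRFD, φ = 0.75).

E100XX → F_EXX = 100 ksi.
t_e = 0.707 × 0.3125 = 0.2209 in; L = 9 in.
Weld metal: φR_n = 0.75 × 0.6 × 100 × 0.2209 × 9 = 89.48 kip.
Base metal (shear rupture): φR_n = 0.75 × 0.6 × 70 × 0.75 × 9 = 212.6 kip.
Governing: weld metal.

φR_n ≈ 89.5 kip (weld metal governs)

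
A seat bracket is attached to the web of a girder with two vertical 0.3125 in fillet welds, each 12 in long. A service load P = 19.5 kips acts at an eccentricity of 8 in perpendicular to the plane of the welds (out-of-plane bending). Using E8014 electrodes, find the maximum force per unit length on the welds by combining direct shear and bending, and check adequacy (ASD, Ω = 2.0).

f_max ≈ 3.35 kip/in; adequate

E80XX → F_EXX = 80 ksi.
L_w = 2 × 12 = 24 in; section modulus (unit throat) S = 2 × L²/6 = 48 in².
Direct shear f_v = P/L_w = 19.5/24 = 0.8125 kip/in.
Moment M = P × e = 19.5 × 8 = 156 kip·in; bending f_b = M/S = 3.25 kip/in.
f_max = √(f_v² + f_b²) = √(0.8125² + 3.25²) = 3.35 kip/in.
r_n/Ω = (1/2.0) × 0.6 × 80 × (0.707 × 0.3125) = 5.302 kip/in → adequate.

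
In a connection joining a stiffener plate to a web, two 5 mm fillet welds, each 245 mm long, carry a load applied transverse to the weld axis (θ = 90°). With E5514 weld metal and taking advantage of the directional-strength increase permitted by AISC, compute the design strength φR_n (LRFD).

φR_n ≈ 643 kN

E55XX → F_EXX = 550 MPa.
t_e = 0.707 × 5 = 3.535 mm; A_we = 3.535 × 490 = 1732 mm².
Directional factor: 1.0 + 0.5 sin^1.5(90°) = 1.5.
F_nw = 0.6 × 550 × 1.5 = 495 MPa.
φR_n = 0.75 × 495 × 1732 × 10⁻³ = 643.1 kN.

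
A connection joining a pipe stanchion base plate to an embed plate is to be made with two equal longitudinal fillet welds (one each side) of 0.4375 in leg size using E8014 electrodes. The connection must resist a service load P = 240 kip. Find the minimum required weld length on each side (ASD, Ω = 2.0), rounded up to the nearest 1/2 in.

L = 16.5 in on each side

E80XX → F_EXX = 80 ksi.
Throat t_e = 0.707 × 0.4375 = 0.3093 in.
r_n/Ω = (0.6 × 80 × 0.3093) / 2.0 = 7.423 kip/in.
L_req = P / (r_n/Ω) = 240 / 7.423 = 32.33 in total.
Per side: 32.33 / 2 = 16.16 in.
Round up → use L = 16.5 in on each side.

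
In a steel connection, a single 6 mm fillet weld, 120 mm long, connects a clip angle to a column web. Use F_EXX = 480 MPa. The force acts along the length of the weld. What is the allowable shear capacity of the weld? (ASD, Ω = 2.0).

R_n/Ω ≈ 73.3 kN

Effective throat t_e = 0.707 × 6 = 4.242 mm.
Total length L = 120 mm; A_we = 4.242 × 120 = 509 mm².
F_nw = 0.6 F_EXX = 0.6 × 480 = 288 MPa.
R_n = 288 × 509 × 10⁻³ = 146.6 kN; R_n/Ω = 146.6/2.0 = 73.3 kN.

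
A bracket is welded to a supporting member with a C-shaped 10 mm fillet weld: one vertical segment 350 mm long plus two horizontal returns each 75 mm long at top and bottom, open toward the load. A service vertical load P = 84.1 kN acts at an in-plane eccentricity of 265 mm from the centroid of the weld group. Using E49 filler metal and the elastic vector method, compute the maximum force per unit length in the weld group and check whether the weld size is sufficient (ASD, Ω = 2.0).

f_max ≈ 575 N/mm; adequate

E49XX → F_EXX = 490 MPa.
Total weld length L_w = 500 mm. Treat welds as unit-width lines.
Centroid: x̄ = 2×75×37.5 / 500 = 11.25 mm from the vertical weld.
Polar moment about centroid: J = I_x + I_y = [350³/12 + 2×75×175²] + [350×11.25² + 2(75³/12 + 75×26.25²)] = 8385000 mm³.
Direct shear f_v = P/L_w = 84.1×10³ / 500 = 168.2 N/mm (vertical).
Torsion M = P·e = 84.1×10³ × 265 = 22286000 N·mm.
Critical point at (x, y) = (63.75, 175) from centroid. f_tx = M·y/J = 465.2 N/mm; f_ty = M·x/J = 169.4 N/mm.
Resultant f_max = √[f_tx² + (f_v + f_ty)²] = √[465.2² + (168.2 + 169.4)²] = 574.8 N/mm.
Capacity per unit length: r_n/Ω = (1/2.0) × 0.6 × 490 × (0.707 × 10) = 1039 N/mm.
574.8 ≤ 1039 → adequate.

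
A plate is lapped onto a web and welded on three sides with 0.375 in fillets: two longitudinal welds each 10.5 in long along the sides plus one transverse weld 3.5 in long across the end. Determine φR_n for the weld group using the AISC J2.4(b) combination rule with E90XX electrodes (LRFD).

φR_n ≈ 263 kips

E90XX → F_EXX = 90 ksi.
t_e = 0.707 × 0.375 = 0.2651 in.
R_nwl = 0.6 × 90 × 0.2651 × 21 = 300.7 kips (longitudinal, 2 welds).
R_nwt = 0.6 × 90 × 0.2651 × 3.5 = 50.11 kips (transverse, base value).
(i) R_nwl + R_nwt = 350.8 kips; (ii) 0.85 R_nwl + 1.5 R_nwt = 330.7 kips.
R_n = max = 350.8 kips [governs: (i)]; φR_n = 263.1 kips.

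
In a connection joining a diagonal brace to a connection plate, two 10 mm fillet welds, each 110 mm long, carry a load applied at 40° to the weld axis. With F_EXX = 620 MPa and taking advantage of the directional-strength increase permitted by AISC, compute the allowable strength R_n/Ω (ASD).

t_e = 0.707 × 10 = 7.07 mm; A_we = 7.07 × 220 = 1555 mm².
Directional factor: 1.0 + 0.5 sin^1.5(40°) = 1.258.
F_nw = 0.6 × 620 × 1.258 = 467.9 MPa.
R_n/Ω = (467.9 × 1555) / 2.0 × 10⁻³ = 363.9 kN.

R_n/Ω ≈ 364 kN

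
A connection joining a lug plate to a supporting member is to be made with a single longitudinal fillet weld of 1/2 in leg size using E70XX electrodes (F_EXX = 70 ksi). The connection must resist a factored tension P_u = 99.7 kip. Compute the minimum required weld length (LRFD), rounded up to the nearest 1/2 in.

L = 9 in

Throat t_e = 0.707 × 0.5 = 0.3535 in.
φr_n = 0.75 × 0.6 × 70 × 0.3535 = 11.14 kip/in.
L_req = P_u / φr_n = 99.7 / 11.14 = 8.954 in total.
Round up → use L = 9 in.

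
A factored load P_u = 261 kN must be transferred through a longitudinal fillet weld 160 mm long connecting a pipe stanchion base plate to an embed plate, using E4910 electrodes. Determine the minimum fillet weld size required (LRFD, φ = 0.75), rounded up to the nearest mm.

E49XX → F_EXX = 490 MPa.
Total weld length L = 160 mm.
Required throat t_e = P_u / (φ × 0.6 F_EXX × L) = 261 / (0.75 × 0.6 × 490 × 160 × 10⁻³) = 7.398 mm.
Required leg w = t_e / 0.707 = 10.46 mm → use 11 mm.

w = 11 mm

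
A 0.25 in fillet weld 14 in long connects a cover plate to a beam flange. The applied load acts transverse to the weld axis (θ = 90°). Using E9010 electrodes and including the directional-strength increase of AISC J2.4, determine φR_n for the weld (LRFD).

φR_n ≈ 150 kip

E90XX → F_EXX = 90 ksi.
t_e = 0.707 × 0.25 = 0.1767 in; A_we = 0.1767 × 14 = 2.474 in².
Directional factor: 1.0 + 0.5 sin^1.5(90°) = 1.5.
F_nw = 0.6 × 90 × 1.5 = 81 ksi.
φR_n = 0.75 × 81 × 2.474 = 150.3 kip.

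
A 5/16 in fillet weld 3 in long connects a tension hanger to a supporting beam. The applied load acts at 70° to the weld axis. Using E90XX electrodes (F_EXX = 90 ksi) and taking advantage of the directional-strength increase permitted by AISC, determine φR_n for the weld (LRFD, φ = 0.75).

φR_n ≈ 39.1 kips

t_e = 0.707 × 0.3125 = 0.2209 in; A_we = 0.2209 × 3 = 0.6628 in².
Directional factor: 1.0 + 0.5 sin^1.5(70°) = 1.455.
F_nw = 0.6 × 90 × 1.455 = 78.59 ksi.
φR_n = 0.75 × 78.59 × 0.6628 = 39.07 kips.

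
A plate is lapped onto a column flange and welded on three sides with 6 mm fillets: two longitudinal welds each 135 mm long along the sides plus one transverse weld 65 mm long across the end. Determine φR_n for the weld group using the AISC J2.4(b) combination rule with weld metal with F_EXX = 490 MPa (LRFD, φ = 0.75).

t_e = 0.707 × 6 = 4.242 mm.
R_nwl = 0.6 × 490 × 4.242 × 270 × 10⁻³ = 336.7 kN (longitudinal, 2 welds).
R_nwt = 0.6 × 490 × 4.242 × 65 × 10⁻³ = 81.06 kN (transverse, base value).
(i) R_nwl + R_nwt = 417.8 kN; (ii) 0.85 R_nwl + 1.5 R_nwt = 407.8 kN.
R_n = max = 417.8 kN [governs: (i)]; φR_n = 313.3 kN.

φR_n ≈ 313 kN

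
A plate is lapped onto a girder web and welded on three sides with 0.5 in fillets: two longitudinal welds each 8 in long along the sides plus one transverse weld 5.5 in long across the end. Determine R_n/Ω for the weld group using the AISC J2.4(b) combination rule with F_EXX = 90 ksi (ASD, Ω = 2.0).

R_n/Ω ≈ 209 kips

t_e = 0.707 × 0.5 = 0.3535 in.
R_nwl = 0.6 × 90 × 0.3535 × 16 = 305.4 kips (longitudinal, 2 welds).
R_nwt = 0.6 × 90 × 0.3535 × 5.5 = 105 kips (transverse, base value).
(i) R_nwl + R_nwt = 410.4 kips; (ii) 0.85 R_nwl + 1.5 R_nwt = 417.1 kips.
R_n = max = 417.1 kips [governs: (ii)]; R_n/Ω = 208.5 kips.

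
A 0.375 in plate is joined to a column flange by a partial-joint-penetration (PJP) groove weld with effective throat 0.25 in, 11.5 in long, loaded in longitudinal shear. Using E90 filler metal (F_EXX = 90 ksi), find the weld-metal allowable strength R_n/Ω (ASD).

Effective throat (given) t_e = 0.25 in.
A_we = 0.25 × 11.5 = 2.875 in².
F_nw = 0.6 F_EXX = 54 ksi.
R_n/Ω = (54 × 2.875) / 2.0 = 77.62 kips.

R_n/Ω ≈ 77.6 kips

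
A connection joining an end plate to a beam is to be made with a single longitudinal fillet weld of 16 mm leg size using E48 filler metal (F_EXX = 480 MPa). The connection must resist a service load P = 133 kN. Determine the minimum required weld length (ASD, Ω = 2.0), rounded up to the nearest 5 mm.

L = 85 mm

Throat t_e = 0.707 × 16 = 11.31 mm.
r_n/Ω = (0.6 × 480 × 11.31) / 2.0 = 1629 N/mm = 1.629 kN/mm.
L_req = P / (r_n/Ω) = 133 / 1.629 = 81.65 mm total.
Round up → use L = 85 mm.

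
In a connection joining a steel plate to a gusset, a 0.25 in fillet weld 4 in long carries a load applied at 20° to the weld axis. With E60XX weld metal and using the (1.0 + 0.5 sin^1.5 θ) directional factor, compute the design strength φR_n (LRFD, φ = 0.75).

E60XX → F_EXX = 60 ksi.
t_e = 0.707 × 0.25 = 0.1767 in; A_we = 0.1767 × 4 = 0.707 in².
Directional factor: 1.0 + 0.5 sin^1.5(20°) = 1.1.
F_nw = 0.6 × 60 × 1.1 = 39.6 ksi.
φR_n = 0.75 × 39.6 × 0.707 = 21 kips.

φR_n ≈ 21 kips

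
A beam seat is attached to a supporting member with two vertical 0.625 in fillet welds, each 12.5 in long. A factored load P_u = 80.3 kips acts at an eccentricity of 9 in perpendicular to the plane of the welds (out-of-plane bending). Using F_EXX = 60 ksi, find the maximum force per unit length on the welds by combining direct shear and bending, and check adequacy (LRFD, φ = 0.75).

f_max ≈ 14.2 kip/in; NOT adequate

L_w = 2 × 12.5 = 25 in; section modulus (unit throat) S = 2 × L²/6 = 52.08 in².
Direct shear f_v = P/L_w = 80.3/25 = 3.212 kip/in.
Moment M = P × e = 80.3 × 9 = 722.7 kip·in; bending f_b = M/S = 13.88 kip/in.
f_max = √(f_v² + f_b²) = √(3.212² + 13.88²) = 14.24 kip/in.
φr_n = 0.75 × 0.6 × 60 × (0.707 × 0.625) = 11.93 kip/in → NOT adequate.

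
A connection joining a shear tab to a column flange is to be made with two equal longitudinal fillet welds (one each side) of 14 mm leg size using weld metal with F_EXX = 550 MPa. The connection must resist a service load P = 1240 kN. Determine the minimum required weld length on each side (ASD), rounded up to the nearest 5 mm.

L = 380 mm on each side

Throat t_e = 0.707 × 14 = 9.898 mm.
r_n/Ω = (0.6 × 550 × 9.898) / 2.0 = 1633 N/mm = 1.633 kN/mm.
L_req = P / (r_n/Ω) = 1240 / 1.633 = 759.3 mm total.
Per side: 759.3 / 2 = 379.6 mm.
Round up → use L = 380 mm on each side.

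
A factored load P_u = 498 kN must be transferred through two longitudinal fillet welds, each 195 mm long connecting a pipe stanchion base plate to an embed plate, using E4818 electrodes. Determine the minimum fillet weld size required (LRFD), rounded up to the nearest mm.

w = 9 mm

E48XX → F_EXX = 480 MPa.
Total weld length L = 390 mm.
Required throat t_e = P_u / (φ × 0.6 F_EXX × L) = 498 / (0.75 × 0.6 × 480 × 390 × 10⁻³) = 5.912 mm.
Required leg w = t_e / 0.707 = 8.362 mm → use 9 mm.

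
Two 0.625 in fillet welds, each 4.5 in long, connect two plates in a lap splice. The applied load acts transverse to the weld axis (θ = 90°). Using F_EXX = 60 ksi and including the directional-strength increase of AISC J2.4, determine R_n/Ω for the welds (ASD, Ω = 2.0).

R_n/Ω ≈ 107 kips

t_e = 0.707 × 0.625 = 0.4419 in; A_we = 0.4419 × 9 = 3.977 in².
Directional factor: 1.0 + 0.5 sin^1.5(90°) = 1.5.
F_nw = 0.6 × 60 × 1.5 = 54 ksi.
R_n/Ω = (54 × 3.977) / 2.0 = 107.4 kips.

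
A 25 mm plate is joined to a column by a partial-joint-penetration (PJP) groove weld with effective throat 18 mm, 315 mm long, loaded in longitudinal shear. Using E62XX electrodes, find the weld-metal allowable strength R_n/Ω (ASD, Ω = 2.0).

R_n/Ω ≈ 1050 kN

E62XX → F_EXX = 620 MPa.
Effective throat (given) t_e = 18 mm.
A_we = 18 × 315 = 5670 mm².
F_nw = 0.6 F_EXX = 372 MPa.
R_n/Ω = (372 × 5670) / 2.0 × 10⁻³ = 1055 kN.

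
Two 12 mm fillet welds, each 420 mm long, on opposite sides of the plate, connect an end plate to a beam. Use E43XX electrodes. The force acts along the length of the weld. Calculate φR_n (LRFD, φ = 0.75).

φR_n ≈ 1380 kN

E43XX → F_EXX = 430 MPa.
Effective throat t_e = 0.707 × 12 = 8.484 mm.
Total length L = 840 mm; A_we = 8.484 × 840 = 7127 mm².
F_nw = 0.6 F_EXX = 0.6 × 430 = 258 MPa.
φR_n = 0.75 × 258 × 7127 × 10⁻³ = 1379 kN.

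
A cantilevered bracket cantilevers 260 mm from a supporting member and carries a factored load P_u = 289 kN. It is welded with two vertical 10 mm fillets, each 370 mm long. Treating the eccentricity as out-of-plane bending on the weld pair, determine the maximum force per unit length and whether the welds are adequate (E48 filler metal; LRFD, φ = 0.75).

f_max ≈ 1690 N/mm; NOT adequate

E48XX → F_EXX = 480 MPa.
L_w = 2 × 370 = 740 mm; section modulus (unit throat) S = 2 × L²/6 = 45630 mm².
Direct shear f_v = P/L_w = 289×10³/740 = 390.5 N/mm.
Moment M = P × e = 289×10³ × 260 = 75140000 N·mm; bending f_b = M/S = 1647 N/mm.
f_max = √(f_v² + f_b²) = √(390.5² + 1647²) = 1692 N/mm.
φr_n = 0.75 × 0.6 × 480 × (0.707 × 10) = 1527 N/mm → NOT adequate.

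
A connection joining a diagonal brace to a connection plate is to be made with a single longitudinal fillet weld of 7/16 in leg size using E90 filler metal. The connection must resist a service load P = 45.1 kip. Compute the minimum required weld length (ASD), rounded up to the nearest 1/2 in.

E90XX → F_EXX = 90 ksi.
Throat t_e = 0.707 × 0.4375 = 0.3093 in.
r_n/Ω = (0.6 × 90 × 0.3093) / 2.0 = 8.351 kip/in.
L_req = P / (r_n/Ω) = 45.1 / 8.351 = 5.4 in total.
Round up → use L = 5.5 in.

L = 5.5 in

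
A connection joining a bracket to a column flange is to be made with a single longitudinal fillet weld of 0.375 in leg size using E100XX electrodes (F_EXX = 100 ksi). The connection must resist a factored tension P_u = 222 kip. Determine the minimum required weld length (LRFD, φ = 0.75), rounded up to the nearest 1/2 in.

Throat t_e = 0.707 × 0.375 = 0.2651 in.
φr_n = 0.75 × 0.6 × 100 × 0.2651 = 11.93 kip/in.
L_req = P_u / φr_n = 222 / 11.93 = 18.61 in total.
Round up → use L = 19 in.

L = 19 in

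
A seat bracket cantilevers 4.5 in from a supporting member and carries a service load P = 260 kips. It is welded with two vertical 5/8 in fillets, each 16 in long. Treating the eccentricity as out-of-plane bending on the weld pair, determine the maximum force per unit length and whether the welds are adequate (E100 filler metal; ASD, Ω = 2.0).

E100XX → F_EXX = 100 ksi.
L_w = 2 × 16 = 32 in; section modulus (unit throat) S = 2 × L²/6 = 85.33 in².
Direct shear f_v = P/L_w = 260/32 = 8.125 kip/in.
Moment M = P × e = 260 × 4.5 = 1170 kip·in; bending f_b = M/S = 13.71 kip/in.
f_max = √(f_v² + f_b²) = √(8.125² + 13.71²) = 15.94 kip/in.
r_n/Ω = (1/2.0) × 0.6 × 100 × (0.707 × 0.625) = 13.26 kip/in → NOT adequate.

f_max ≈ 15.9 kip/in; NOT adequate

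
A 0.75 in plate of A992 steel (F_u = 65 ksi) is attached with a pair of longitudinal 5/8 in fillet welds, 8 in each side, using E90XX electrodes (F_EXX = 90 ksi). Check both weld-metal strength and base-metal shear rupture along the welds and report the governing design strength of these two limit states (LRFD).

φR_n ≈ 286 kip (weld metal governs)

t_e = 0.707 × 0.625 = 0.4419 in; L = 16 in.
Weld metal: φR_n = 0.75 × 0.6 × 90 × 0.4419 × 16 = 286.3 kip.
Base metal (shear rupture): φR_n = 0.75 × 0.6 × 65 × 0.75 × 16 = 351 kip.
Governing: weld metal.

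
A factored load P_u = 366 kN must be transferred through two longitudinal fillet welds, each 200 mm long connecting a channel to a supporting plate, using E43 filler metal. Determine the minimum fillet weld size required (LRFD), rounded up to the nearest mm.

w = 7 mm

E43XX → F_EXX = 430 MPa.
Total weld length L = 400 mm.
Required throat t_e = P_u / (φ × 0.6 F_EXX × L) = 366 / (0.75 × 0.6 × 430 × 400 × 10⁻³) = 4.729 mm.
Required leg w = t_e / 0.707 = 6.688 mm → use 7 mm.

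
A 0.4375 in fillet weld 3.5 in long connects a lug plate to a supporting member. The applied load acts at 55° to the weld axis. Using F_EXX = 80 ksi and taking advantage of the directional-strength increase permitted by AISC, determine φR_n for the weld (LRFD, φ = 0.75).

φR_n ≈ 53.4 kips

t_e = 0.707 × 0.4375 = 0.3093 in; A_we = 0.3093 × 3.5 = 1.083 in².
Directional factor: 1.0 + 0.5 sin^1.5(55°) = 1.371.
F_nw = 0.6 × 80 × 1.371 = 65.79 ksi.
φR_n = 0.75 × 65.79 × 1.083 = 53.42 kips.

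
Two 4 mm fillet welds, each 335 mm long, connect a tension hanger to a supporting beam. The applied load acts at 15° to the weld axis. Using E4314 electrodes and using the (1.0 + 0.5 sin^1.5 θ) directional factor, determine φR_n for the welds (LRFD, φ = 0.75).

φR_n ≈ 391 kN

E43XX → F_EXX = 430 MPa.
t_e = 0.707 × 4 = 2.828 mm; A_we = 2.828 × 670 = 1895 mm².
Directional factor: 1.0 + 0.5 sin^1.5(15°) = 1.066.
F_nw = 0.6 × 430 × 1.066 = 275 MPa.
φR_n = 0.75 × 275 × 1895 × 10⁻³ = 390.8 kN.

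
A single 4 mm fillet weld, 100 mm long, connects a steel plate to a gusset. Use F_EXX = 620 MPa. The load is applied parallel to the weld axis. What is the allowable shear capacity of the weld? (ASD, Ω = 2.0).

Effective throat t_e = 0.707 × 4 = 2.828 mm.
Total length L = 100 mm; A_we = 2.828 × 100 = 282.8 mm².
F_nw = 0.6 F_EXX = 0.6 × 620 = 372 MPa.
R_n = 372 × 282.8 × 10⁻³ = 105.2 kN; R_n/Ω = 105.2/2.0 = 52.6 kN.

R_n/Ω ≈ 52.6 kN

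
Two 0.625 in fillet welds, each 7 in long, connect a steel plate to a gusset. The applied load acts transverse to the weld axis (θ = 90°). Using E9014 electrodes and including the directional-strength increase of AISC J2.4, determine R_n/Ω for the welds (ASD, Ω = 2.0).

R_n/Ω ≈ 251 kip

E90XX → F_EXX = 90 ksi.
t_e = 0.707 × 0.625 = 0.4419 in; A_we = 0.4419 × 14 = 6.186 in².
Directional factor: 1.0 + 0.5 sin^1.5(90°) = 1.5.
F_nw = 0.6 × 90 × 1.5 = 81 ksi.
R_n/Ω = (81 × 6.186) / 2.0 = 250.5 kip.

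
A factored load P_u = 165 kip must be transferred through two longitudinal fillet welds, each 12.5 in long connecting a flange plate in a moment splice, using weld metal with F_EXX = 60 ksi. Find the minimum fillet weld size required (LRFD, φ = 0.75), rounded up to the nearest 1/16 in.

Total weld length L = 25 in.
Required throat t_e = P_u / (φ × 0.6 F_EXX × L) = 165 / (0.75 × 0.6 × 60 × 25) = 0.2444 in.
Required leg w = t_e / 0.707 = 0.3457 in → use 3/8 in.

w = 3/8 in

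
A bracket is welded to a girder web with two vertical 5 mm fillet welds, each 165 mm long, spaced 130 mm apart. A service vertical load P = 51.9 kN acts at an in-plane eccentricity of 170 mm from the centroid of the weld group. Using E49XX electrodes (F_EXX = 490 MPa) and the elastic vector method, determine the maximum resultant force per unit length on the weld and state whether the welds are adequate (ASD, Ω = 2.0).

Total weld length L_w = 330 mm. Treat welds as unit-width lines.
Polar moment about centroid: J = 2[d³/12 + d(b/2)²] = 2[165³/12 + 165×65²] = 2143000 mm³.
Direct shear f_v = P/L_w = 51.9×10³ / 330 = 157.3 N/mm (vertical).
Torsion M = P·e = 51.9×10³ × 170 = 8823000 N·mm.
Critical point at (x, y) = (65, 82.5) from centroid. f_tx = M·y/J = 339.7 N/mm; f_ty = M·x/J = 267.6 N/mm.
Resultant f_max = √[f_tx² + (f_v + f_ty)²] = √[339.7² + (157.3 + 267.6)²] = 544 N/mm.
Capacity per unit length: r_n/Ω = (1/2.0) × 0.6 × 490 × (0.707 × 5) = 519.6 N/mm.
544 > 519.6 → NOT adequate.

f_max ≈ 544 N/mm; NOT adequate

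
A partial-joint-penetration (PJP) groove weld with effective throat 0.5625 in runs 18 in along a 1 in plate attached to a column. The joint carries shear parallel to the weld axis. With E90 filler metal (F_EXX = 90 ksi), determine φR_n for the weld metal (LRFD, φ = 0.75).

Effective throat (given) t_e = 0.5625 in.
A_we = 0.5625 × 18 = 10.12 in².
F_nw = 0.6 F_EXX = 54 ksi.
φR_n = 0.75 × 54 × 10.12 = 410.1 kip.

φR_n ≈ 410 kip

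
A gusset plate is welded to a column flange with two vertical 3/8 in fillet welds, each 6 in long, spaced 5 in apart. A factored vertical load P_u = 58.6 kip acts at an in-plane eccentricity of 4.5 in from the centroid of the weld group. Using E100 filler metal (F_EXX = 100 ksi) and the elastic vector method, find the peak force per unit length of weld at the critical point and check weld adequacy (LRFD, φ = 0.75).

Total weld length L_w = 12 in. Treat welds as unit-width lines.
Polar moment about centroid: J = 2[d³/12 + d(b/2)²] = 2[6³/12 + 6×2.5²] = 111 in³.
Direct shear f_v = P/L_w = 58.6 / 12 = 4.883 kip/in (vertical).
Torsion M = P·e = 58.6 × 4.5 = 263.7 kip·in.
Critical point at (x, y) = (2.5, 3) from centroid. f_tx = M·y/J = 7.127 kip/in; f_ty = M·x/J = 5.939 kip/in.
Resultant f_max = √[f_tx² + (f_v + f_ty)²] = √[7.127² + (4.883 + 5.939)²] = 12.96 kip/in.
Capacity per unit length: φr_n = 0.75 × 0.6 × 100 × (0.707 × 0.375) = 11.93 kip/in.
12.96 > 11.93 → NOT adequate.

f_max ≈ 13 kip/in; NOT adequate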